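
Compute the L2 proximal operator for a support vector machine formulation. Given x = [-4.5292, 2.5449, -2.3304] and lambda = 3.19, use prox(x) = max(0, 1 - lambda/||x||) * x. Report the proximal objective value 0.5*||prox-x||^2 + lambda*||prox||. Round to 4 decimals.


Step 1: Compute ||x||.
||x|| = 5.6939
Step 2: Compute scaling factor.
scale = max(0, 1 - 3.19/5.6939) = 0.4398
Step 3: prox(x) = [-1.9917, 1.1191, -1.0248]
||prox(x)|| = 2.5039
Step 4: Proximal objective.
0.5*||prox-x||^2 = 5.0881
lambda*||prox|| = 7.9874
Total = 13.0756


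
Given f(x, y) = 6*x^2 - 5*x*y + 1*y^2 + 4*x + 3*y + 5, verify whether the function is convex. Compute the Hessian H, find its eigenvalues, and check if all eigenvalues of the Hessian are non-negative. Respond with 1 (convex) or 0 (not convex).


The Hessian of f(x,y) = 6*x^2 - 5*x*y + 1*y^2 + 4*x + 3*y + 5 is:
H = [[12, -5], [-5, 2]]
Trace = 12 + 2 = 14
Determinant = 12*2 - (-5)^2 = -1
Discriminant = (14)^2 - 4*-1 = 200.0
Eigenvalues: lambda_1 = -0.0711, lambda_2 = 14.0711
The function is not convex.

0


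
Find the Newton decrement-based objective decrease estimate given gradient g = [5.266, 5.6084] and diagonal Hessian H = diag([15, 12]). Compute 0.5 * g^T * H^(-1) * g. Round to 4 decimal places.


Step 1: H is diagonal, so H^(-1) * g = [0.3511, 0.4674].
Step 2: g^T H^(-1) g = sum_i g_i^2 / H_ii
  = (5.266)^2/15 + (5.6084)^2/12
  = 1.8487 + 2.6212 = 4.4699
Step 3: Objective decrease = 0.5 * g^T H^(-1) g = 2.2349


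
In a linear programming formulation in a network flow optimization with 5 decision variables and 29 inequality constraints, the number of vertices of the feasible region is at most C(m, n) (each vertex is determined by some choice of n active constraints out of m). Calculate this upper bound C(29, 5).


Each vertex corresponds to some choice of n active constraints out of m, so the number of vertices is at most C(m, n) = m! / (n!(m-n)!).
m = 29, n = 5
Numerator: 29 * 28 * 27 * 26 * 25
Denominator: 5! = 120
C(29, 5) = 118755


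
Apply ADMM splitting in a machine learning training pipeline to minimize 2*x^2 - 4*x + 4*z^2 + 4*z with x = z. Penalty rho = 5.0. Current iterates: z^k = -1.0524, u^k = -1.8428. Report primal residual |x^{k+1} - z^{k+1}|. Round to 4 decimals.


ADMM iteration with rho = 5.0, z^k = -1.0524, u^k = -1.8428
Step 1: x-update.
Minimize 2*x^2 - 4*x + (5.0/2)*(x + 1.0524 - 1.8428)^2
FOC: (2*2 + 5.0)*x = 4 + 5.0*(-1.0524 + 1.8428)
x^{k+1} = 0.8836
Step 2: z-update.
Minimize 4*z^2 + 4*z + (5.0/2)*(0.8836 - z - 1.8428)^2
FOC: (2*4 + 5.0)*z = -4 + 5.0*(0.8836 - 1.8428)
z^{k+1} = -0.6766
Step 3: u-update.
u^{k+1} = -1.8428 + 0.8836 + 0.6766 = -0.2826
Step 4: Primal residual = |0.8836 + 0.6766| = 1.5602


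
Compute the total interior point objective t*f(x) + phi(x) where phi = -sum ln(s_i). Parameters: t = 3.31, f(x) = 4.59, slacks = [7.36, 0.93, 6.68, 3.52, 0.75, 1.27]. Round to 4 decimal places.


Step 1: Compute log-barrier.
ln values: [1.9961, -0.0726, 1.8991, 1.2585, -0.2877, 0.239]
phi = -(1.9961 - 0.0726 + 1.8991 + 1.2585 - 0.2877 + 0.239) = -5.0324
Step 2: Compute augmented objective.
t*f(x) = 3.31*4.59 = 15.1929
Total = 15.1929 - 5.0324 = 10.1605


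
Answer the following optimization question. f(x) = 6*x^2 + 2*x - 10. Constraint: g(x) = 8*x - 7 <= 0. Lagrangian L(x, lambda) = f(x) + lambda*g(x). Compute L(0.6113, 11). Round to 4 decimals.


Step 1: Evaluate f(x).
f(0.6113) = 6*0.6113^2 + 2*0.6113 - 10 = -6.5353
Step 2: Evaluate g(x).
g(0.6113) = 8*0.6113 - 7 = -2.1096
Step 3: Compute Lagrangian.
L = -6.5353 + 11*-2.1096 = -29.7409


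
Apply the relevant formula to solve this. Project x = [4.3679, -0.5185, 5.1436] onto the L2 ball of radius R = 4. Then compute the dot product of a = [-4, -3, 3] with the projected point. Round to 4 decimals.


Step 1: Compute ||x|| (intermediates to 6 decimals).
||x|| = sqrt(4.3679^2 + (-0.5185)^2 + 5.1436^2) = 6.767866
Step 2: Project.
Since ||x|| > R, scale = R/||x|| = 4/6.767866 = 0.591028, proj(x) = scale * x
proj(x) = [2.581551, -0.306448, 3.040012]
Step 3: Dot product.
a^T * proj(x) = -4*2.581551 - 3*(-0.306448) + 3*3.040012 = -0.2868


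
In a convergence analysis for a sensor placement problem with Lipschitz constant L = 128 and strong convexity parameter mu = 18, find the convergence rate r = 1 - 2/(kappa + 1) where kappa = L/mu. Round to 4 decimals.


Step 1: Compute the condition number.
kappa = L/mu = 128/18 = 7.1111
Step 2: Compute the convergence rate.
r = 1 - 2/(kappa + 1) = 1 - 2*mu/(L + mu) = (L - mu)/(L + mu) = 110/146 = 0.7534


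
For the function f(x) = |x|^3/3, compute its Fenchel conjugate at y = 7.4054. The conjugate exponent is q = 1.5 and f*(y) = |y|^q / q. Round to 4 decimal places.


The conjugate exponent q satisfies 1/p + 1/q = 1.
p = 3, so q = 3/(3 - 1) = 1.5
|y|^q = 7.4054^1.5 = 20.1522
f*(7.4054) = 20.1522 / 1.5 = 13.4348


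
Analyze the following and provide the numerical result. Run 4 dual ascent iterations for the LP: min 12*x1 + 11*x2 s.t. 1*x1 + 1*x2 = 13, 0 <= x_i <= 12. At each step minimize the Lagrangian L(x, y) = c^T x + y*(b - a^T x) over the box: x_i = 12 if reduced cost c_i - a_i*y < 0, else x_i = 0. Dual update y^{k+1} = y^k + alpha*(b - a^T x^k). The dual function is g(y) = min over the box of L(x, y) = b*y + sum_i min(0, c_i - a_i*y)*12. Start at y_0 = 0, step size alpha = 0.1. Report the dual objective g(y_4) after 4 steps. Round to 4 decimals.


Dual ascent for LP: min 12*x1 + 11*x2, 1*x1 + 1*x2 = 13, 0 <= x_i <= 12
Step 1: y^k = 0.0, reduced costs: (12.0, 11.0)
  x^k = (0.0, 0.0), subgradient = b - a^T x = 13.0
  y^{k+1} = 0.0 + 0.1*13.0 = 1.3
Step 2: y^k = 1.3, reduced costs: (10.7, 9.7)
  x^k = (0.0, 0.0), subgradient = b - a^T x = 13.0
  y^{k+1} = 1.3 + 0.1*13.0 = 2.6
Step 3: y^k = 2.6, reduced costs: (9.4, 8.4)
  x^k = (0.0, 0.0), subgradient = b - a^T x = 13.0
  y^{k+1} = 2.6 + 0.1*13.0 = 3.9
Step 4: y^k = 3.9, reduced costs: (8.1, 7.1)
  x^k = (0.0, 0.0), subgradient = b - a^T x = 13.0
  y^{k+1} = 3.9 + 0.1*13.0 = 5.2
Dual objective at y_4 = 5.2: reduced costs (6.8, 5.8), box minimizer x = (0.0, 0.0)
g(y_4) = b*y + (c1 - a1*y)*x1 + (c2 - a2*y)*x2 = 13*5.2 + 6.8*0.0 + 5.8*0.0 = 67.6 + 0.0 + 0.0 = 67.6


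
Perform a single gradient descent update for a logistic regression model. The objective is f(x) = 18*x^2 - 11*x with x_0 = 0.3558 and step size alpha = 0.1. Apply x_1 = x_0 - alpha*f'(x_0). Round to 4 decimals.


We compute the gradient at x_0 and apply the update.
f'(x) = 36*x - 11
f'(0.3558) = 36*0.3558 - 11 = 1.8088
x_1 = 0.3558 - 0.1*1.8088 = 0.1749


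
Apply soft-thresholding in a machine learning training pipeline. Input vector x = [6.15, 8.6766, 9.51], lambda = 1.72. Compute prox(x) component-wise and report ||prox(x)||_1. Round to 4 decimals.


Soft-thresholding with lambda = 1.72:
prox(6.15) = sign(6.15)*max(|6.15| - 1.72, 0) = 4.43
prox(8.6766) = sign(8.6766)*max(|8.6766| - 1.72, 0) = 6.9566
prox(9.51) = sign(9.51)*max(|9.51| - 1.72, 0) = 7.79
prox(x) = [4.43, 6.9566, 7.79]
||prox(x)||_1 = 4.43 + 6.9566 + 7.79 = 19.1766


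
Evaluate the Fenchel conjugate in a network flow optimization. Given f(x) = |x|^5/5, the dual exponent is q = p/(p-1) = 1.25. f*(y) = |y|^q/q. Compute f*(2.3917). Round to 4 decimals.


The conjugate exponent q satisfies 1/p + 1/q = 1.
p = 5, so q = 5/(5 - 1) = 1.25
|y|^q = 2.3917^1.25 = 2.9743
f*(2.3917) = 2.9743 / 1.25 = 2.3794


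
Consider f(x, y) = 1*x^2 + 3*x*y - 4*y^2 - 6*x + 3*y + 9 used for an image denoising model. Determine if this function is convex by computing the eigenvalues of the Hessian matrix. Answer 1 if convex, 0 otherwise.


The Hessian of f(x,y) = 1*x^2 + 3*x*y - 4*y^2 - 6*x + 3*y + 9 is:
H = [[2, 3], [3, -8]]
Trace = 2 - 8 = -6
Determinant = 2*-8 - (3)^2 = -25
Discriminant = (-6)^2 - 4*-25 = 136.0
Eigenvalues: lambda_1 = -8.831, lambda_2 = 2.831
The function is not convex.

0


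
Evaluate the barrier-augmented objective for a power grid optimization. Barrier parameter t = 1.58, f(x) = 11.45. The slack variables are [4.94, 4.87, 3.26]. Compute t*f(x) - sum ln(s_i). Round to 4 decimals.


Step 1: Compute log-barrier.
ln values: [1.5974, 1.5831, 1.1817]
phi = -(1.5974 + 1.5831 + 1.1817) = -4.3622
Step 2: Compute augmented objective.
t*f(x) = 1.58*11.45 = 18.091
Total = 18.091 - 4.3622 = 13.7288


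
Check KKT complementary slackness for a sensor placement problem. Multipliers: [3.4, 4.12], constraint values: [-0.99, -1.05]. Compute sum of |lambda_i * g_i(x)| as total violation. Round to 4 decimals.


KKT complementary slackness check:
lambda_1 * g_1 = 3.4 * -0.99 = -3.366
lambda_2 * g_2 = 4.12 * -1.05 = -4.326
Total violation = 3.366 + 4.326 = 7.692


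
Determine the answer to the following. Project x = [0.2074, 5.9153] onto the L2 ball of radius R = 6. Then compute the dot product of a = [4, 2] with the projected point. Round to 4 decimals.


Step 1: Compute ||x|| (intermediates to 6 decimals).
||x|| = sqrt(0.2074^2 + 5.9153^2) = 5.918935
Step 2: Project.
Since ||x|| <= R, proj = x (no scaling needed).
proj(x) = [0.2074, 5.9153]
Step 3: Dot product.
a^T * proj(x) = 4*0.2074 + 2*5.9153 = 12.6602


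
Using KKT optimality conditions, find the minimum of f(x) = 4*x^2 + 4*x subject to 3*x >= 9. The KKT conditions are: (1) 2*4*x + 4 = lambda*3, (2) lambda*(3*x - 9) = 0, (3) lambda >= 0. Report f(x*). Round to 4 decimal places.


Step 1: Try lambda = 0 (constraint inactive).
x_unc = -4/(2*4) = -0.5
Check: 3*-0.5 = -1.5 < 9 -- violated!
Step 2: Constraint must be active: 3*x = 9
x* = 9/3 = 3.0
lambda = (2*4*3.0 + 4)/3 = 9.3333
Step 3: Compute optimal value.
f(x*) = 4*3.0^2 + 4*3.0 = 48.0


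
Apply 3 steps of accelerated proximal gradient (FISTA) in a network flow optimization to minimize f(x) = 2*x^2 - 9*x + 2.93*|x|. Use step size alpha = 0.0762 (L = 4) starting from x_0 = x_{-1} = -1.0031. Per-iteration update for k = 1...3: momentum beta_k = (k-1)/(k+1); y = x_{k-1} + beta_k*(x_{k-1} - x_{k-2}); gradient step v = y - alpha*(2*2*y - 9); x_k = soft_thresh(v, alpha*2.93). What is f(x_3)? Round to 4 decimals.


FISTA on f(x) = 2*x^2 - 9*x + 2.93*|x|
L = 4, alpha = 0.0762
Iteration 1: beta = 0.0, y = -1.0031 + 0.0*(-1.0031 + 1.0031) = -1.0031
  grad(y) = -13.0124, v = y - alpha*grad = -0.0116
  prox(v) = soft_thresh(-0.0116, 0.2233) = 0.0
Iteration 2: beta = 0.3333, y = 0.0 + 0.3333*(0.0 + 1.0031) = 0.3344
  grad(y) = -7.6625, v = y - alpha*grad = 0.9183
  prox(v) = soft_thresh(0.9183, 0.2233) = 0.695
Iteration 3: beta = 0.5, y = 0.695 + 0.5*(0.695 - 0.0) = 1.0425
  grad(y) = -4.8301, v = y - alpha*grad = 1.4105
  prox(v) = soft_thresh(1.4105, 0.2233) = 1.1873
f(x_3) = 2*1.1873^2 - 9*1.1873 + 2.93*|1.1873| = -4.3875


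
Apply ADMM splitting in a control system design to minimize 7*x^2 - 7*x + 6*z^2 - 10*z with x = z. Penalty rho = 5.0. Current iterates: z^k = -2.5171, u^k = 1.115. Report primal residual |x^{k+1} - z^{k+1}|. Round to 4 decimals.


ADMM iteration with rho = 5.0, z^k = -2.5171, u^k = 1.115
Step 1: x-update.
Minimize 7*x^2 - 7*x + (5.0/2)*(x + 2.5171 + 1.115)^2
FOC: (2*7 + 5.0)*x = 7 + 5.0*(-2.5171 - 1.115)
x^{k+1} = -0.5874
Step 2: z-update.
Minimize 6*z^2 - 10*z + (5.0/2)*(-0.5874 - z + 1.115)^2
FOC: (2*6 + 5.0)*z = 10 + 5.0*(-0.5874 + 1.115)
z^{k+1} = 0.7434
Step 3: u-update.
u^{k+1} = 1.115 - 0.5874 - 0.7434 = -0.2158
Step 4: Primal residual = |-0.5874 - 0.7434| = 1.3308


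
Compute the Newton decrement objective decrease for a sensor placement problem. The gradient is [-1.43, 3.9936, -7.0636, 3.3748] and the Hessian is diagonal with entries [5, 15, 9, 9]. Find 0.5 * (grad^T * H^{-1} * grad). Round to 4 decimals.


Step 1: H is diagonal, so H^(-1) * g = [-0.286, 0.2662, -0.7848, 0.375].
Step 2: g^T H^(-1) g = sum_i g_i^2 / H_ii
  = (-1.43)^2/5 + (3.9936)^2/15 + (-7.0636)^2/9 + (3.3748)^2/9
  = 0.409 + 1.0633 + 5.5438 + 1.2655 = 8.2815
Step 3: Objective decrease = 0.5 * g^T H^(-1) g = 4.1408


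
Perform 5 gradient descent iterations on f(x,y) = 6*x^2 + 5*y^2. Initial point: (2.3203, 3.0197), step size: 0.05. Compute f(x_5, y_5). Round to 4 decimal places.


Gradient descent on f(x,y) = 6*x^2 + 5*y^2.
Starting point: (2.3203, 3.0197), alpha = 0.05
Step 1: grad_x = 2*6*2.3203 = 27.8436, grad_y = 2*5*3.0197 = 30.197
  x_1 = 2.3203 - 0.05*27.8436 = 0.9281
  y_1 = 3.0197 - 0.05*30.197 = 1.5099
Step 2: grad_x = 2*6*0.9281 = 11.1374, grad_y = 2*5*1.5099 = 15.0985
  x_2 = 0.9281 - 0.05*11.1374 = 0.3712
  y_2 = 1.5099 - 0.05*15.0985 = 0.7549
Step 3: grad_x = 2*6*0.3712 = 4.455, grad_y = 2*5*0.7549 = 7.5493
  x_3 = 0.3712 - 0.05*4.455 = 0.1485
  y_3 = 0.7549 - 0.05*7.5493 = 0.3775
Step 4: grad_x = 2*6*0.1485 = 1.782, grad_y = 2*5*0.3775 = 3.7746
  x_4 = 0.1485 - 0.05*1.782 = 0.0594
  y_4 = 0.3775 - 0.05*3.7746 = 0.1887
Step 5: grad_x = 2*6*0.0594 = 0.7128, grad_y = 2*5*0.1887 = 1.8873
  x_5 = 0.0594 - 0.05*0.7128 = 0.0238
  y_5 = 0.1887 - 0.05*1.8873 = 0.0944
f(0.0238, 0.0944) = 6*0.0238^2 + 5*0.0944^2 = 0.0479


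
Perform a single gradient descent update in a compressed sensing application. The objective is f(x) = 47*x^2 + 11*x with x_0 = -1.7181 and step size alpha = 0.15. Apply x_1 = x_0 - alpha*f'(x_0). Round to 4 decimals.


We compute the gradient at x_0 and apply the update.
f'(x) = 94*x + 11
f'(-1.7181) = 94*-1.7181 + 11 = -150.5014
x_1 = -1.7181 - 0.15*-150.5014 = 20.8571


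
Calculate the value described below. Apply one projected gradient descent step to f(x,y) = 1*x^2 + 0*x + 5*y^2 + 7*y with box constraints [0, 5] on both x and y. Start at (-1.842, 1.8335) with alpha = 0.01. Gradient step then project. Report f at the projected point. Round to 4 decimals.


Step 1: Compute gradient at (-1.842, 1.8335).
grad_x = 2*1*-1.842 + 0 = -3.684
grad_y = 2*5*1.8335 + 7 = 25.335
Step 2: Gradient step.
x_raw = -1.842 - 0.01*-3.684 = -1.8052
y_raw = 1.8335 - 0.01*25.335 = 1.5802
Step 3: Project onto [0, 5].
x_proj = clip(-1.8052) = 0.0
y_proj = clip(1.5802) = 1.5802
Step 4: Evaluate f.
f(0.0, 1.5802) = 23.5454


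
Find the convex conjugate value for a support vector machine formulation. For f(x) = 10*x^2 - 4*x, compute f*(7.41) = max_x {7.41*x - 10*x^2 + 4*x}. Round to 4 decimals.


f*(y) = sup_x {y*x - a*x^2 - b*x} = sup_x {(y-b)*x - a*x^2}
FOC: (y - b) - 2a*x = 0 => x* = (y - b)/(2a)
x* = (7.41 + 4)/(2*10) = 0.5705
f*(7.41) = (y-b)^2/(4a) = (7.41 + 4)^2/(4*10)
= 130.1881/40 = 3.2547


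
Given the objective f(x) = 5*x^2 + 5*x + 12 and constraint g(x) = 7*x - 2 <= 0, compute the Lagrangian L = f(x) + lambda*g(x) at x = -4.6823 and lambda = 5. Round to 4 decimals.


Step 1: Evaluate f(x).
f(-4.6823) = 5*(-4.6823)^2 + 5*(-4.6823) + 12 = 98.2082
Step 2: Evaluate g(x).
g(-4.6823) = 7*-4.6823 - 2 = -34.7761
Step 3: Compute Lagrangian.
L = 98.2082 + 5*-34.7761 = -75.6723


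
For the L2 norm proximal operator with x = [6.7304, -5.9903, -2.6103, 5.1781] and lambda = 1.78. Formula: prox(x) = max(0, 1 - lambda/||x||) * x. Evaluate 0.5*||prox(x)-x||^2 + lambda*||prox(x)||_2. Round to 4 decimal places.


Step 1: Compute ||x||.
||x|| = 10.7149
Step 2: Compute scaling factor.
scale = max(0, 1 - 1.78/10.7149) = 0.8339
Step 3: prox(x) = [5.6123, -4.9952, -2.1767, 4.3179]
||prox(x)|| = 8.9349
Step 4: Proximal objective.
0.5*||prox-x||^2 = 1.5842
lambda*||prox|| = 15.9041
Total = 17.4883


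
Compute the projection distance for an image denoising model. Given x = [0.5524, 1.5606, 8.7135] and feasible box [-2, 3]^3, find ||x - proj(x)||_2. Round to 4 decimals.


Project each component onto [-2, 3].
clip(0.5524) = 0.5524, clip(1.5606) = 1.5606, clip(8.7135) = 3.0
Projection = [0.5524, 1.5606, 3.0]
Squared diffs: [0.0, 0.0, 32.6441]
Distance = sqrt(32.6441) = 5.7135


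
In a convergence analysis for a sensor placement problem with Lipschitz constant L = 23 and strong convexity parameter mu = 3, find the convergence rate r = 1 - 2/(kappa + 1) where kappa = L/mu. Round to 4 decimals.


Step 1: Compute the condition number.
kappa = L/mu = 23/3 = 7.6667
Step 2: Compute the convergence rate.
r = 1 - 2/(kappa + 1) = 1 - 2*mu/(L + mu) = (L - mu)/(L + mu) = 20/26 = 0.7692


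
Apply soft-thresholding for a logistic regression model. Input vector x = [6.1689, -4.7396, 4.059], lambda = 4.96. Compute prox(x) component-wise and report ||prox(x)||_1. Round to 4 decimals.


Soft-thresholding with lambda = 4.96:
prox(6.1689) = sign(6.1689)*max(|6.1689| - 4.96, 0) = 1.2089
prox(-4.7396) = sign(-4.7396)*max(|-4.7396| - 4.96, 0) = 0.0
prox(4.059) = sign(4.059)*max(|4.059| - 4.96, 0) = 0.0
prox(x) = [1.2089, 0.0, 0.0]
||prox(x)||_1 = 1.2089 + 0.0 + 0.0 = 1.2089


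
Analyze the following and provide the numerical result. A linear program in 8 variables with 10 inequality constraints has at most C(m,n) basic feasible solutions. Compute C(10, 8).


Each vertex corresponds to some choice of n active constraints out of m, so the number of vertices is at most C(m, n) = m! / (n!(m-n)!).
m = 10, n = 8
Numerator: 10 * 9 * 8 * 7 * 6 * 5 * 4 * 3
Denominator: 8! = 40320
C(10, 8) = 45


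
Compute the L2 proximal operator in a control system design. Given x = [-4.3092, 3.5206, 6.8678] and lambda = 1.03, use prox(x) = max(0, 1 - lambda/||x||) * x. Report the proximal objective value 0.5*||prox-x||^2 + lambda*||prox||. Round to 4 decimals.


Step 1: Compute ||x||.
||x|| = 8.8391
Step 2: Compute scaling factor.
scale = max(0, 1 - 1.03/8.8391) = 0.8835
Step 3: prox(x) = [-3.8071, 3.1104, 6.0675]
||prox(x)|| = 7.8091
Step 4: Proximal objective.
0.5*||prox-x||^2 = 0.5305
lambda*||prox|| = 8.0434
Total = 8.5739


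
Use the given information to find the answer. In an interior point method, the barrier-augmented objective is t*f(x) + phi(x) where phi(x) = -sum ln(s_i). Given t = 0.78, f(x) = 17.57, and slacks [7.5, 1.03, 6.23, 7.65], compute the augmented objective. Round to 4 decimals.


Step 1: Compute log-barrier.
ln values: [2.0149, 0.0296, 1.8294, 2.0347]
phi = -(2.0149 + 0.0296 + 1.8294 + 2.0347) = -5.9085
Step 2: Compute augmented objective.
t*f(x) = 0.78*17.57 = 13.7046
Total = 13.7046 - 5.9085 = 7.7961


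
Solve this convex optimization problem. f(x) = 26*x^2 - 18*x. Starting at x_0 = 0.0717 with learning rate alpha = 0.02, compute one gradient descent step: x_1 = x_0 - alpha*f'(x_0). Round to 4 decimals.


We compute the gradient at x_0 and apply the update.
f'(x) = 52*x - 18
f'(0.0717) = 52*0.0717 - 18 = -14.2716
x_1 = 0.0717 - 0.02*-14.2716 = 0.3571


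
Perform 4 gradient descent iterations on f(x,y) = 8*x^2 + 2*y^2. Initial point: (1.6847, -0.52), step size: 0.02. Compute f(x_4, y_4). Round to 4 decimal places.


Gradient descent on f(x,y) = 8*x^2 + 2*y^2.
Starting point: (1.6847, -0.52), alpha = 0.02
Step 1: grad_x = 2*8*1.6847 = 26.9552, grad_y = 2*2*-0.52 = -2.08
  x_1 = 1.6847 - 0.02*26.9552 = 1.1456
  y_1 = -0.52 - 0.02*-2.08 = -0.4784
Step 2: grad_x = 2*8*1.1456 = 18.3295, grad_y = 2*2*-0.4784 = -1.9136
  x_2 = 1.1456 - 0.02*18.3295 = 0.779
  y_2 = -0.4784 - 0.02*-1.9136 = -0.4401
Step 3: grad_x = 2*8*0.779 = 12.4641, grad_y = 2*2*-0.4401 = -1.7605
  x_3 = 0.779 - 0.02*12.4641 = 0.5297
  y_3 = -0.4401 - 0.02*-1.7605 = -0.4049
Step 4: grad_x = 2*8*0.5297 = 8.4756, grad_y = 2*2*-0.4049 = -1.6197
  x_4 = 0.5297 - 0.02*8.4756 = 0.3602
  y_4 = -0.4049 - 0.02*-1.6197 = -0.3725
f(0.3602, -0.3725) = 8*0.3602^2 + 2*(-0.3725)^2 = 1.3156


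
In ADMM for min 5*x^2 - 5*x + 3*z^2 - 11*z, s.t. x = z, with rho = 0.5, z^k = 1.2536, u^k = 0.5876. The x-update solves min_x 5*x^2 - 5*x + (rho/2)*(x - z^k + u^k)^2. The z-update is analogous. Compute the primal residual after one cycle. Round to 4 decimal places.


ADMM iteration with rho = 0.5, z^k = 1.2536, u^k = 0.5876
Step 1: x-update.
Minimize 5*x^2 - 5*x + (0.5/2)*(x - 1.2536 + 0.5876)^2
FOC: (2*5 + 0.5)*x = 5 + 0.5*(1.2536 - 0.5876)
x^{k+1} = 0.5079
Step 2: z-update.
Minimize 3*z^2 - 11*z + (0.5/2)*(0.5079 - z + 0.5876)^2
FOC: (2*3 + 0.5)*z = 11 + 0.5*(0.5079 + 0.5876)
z^{k+1} = 1.7766
Step 3: u-update.
u^{k+1} = 0.5876 + 0.5079 - 1.7766 = -0.6811
Step 4: Primal residual = |0.5079 - 1.7766| = 1.2687


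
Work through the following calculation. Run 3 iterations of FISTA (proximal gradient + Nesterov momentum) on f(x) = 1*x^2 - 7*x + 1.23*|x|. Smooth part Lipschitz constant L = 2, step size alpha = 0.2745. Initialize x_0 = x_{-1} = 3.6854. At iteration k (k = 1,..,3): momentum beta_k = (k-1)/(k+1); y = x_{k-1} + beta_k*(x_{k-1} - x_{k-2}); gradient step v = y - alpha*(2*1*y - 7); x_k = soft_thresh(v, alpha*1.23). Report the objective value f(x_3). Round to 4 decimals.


FISTA on f(x) = 1*x^2 - 7*x + 1.23*|x|
L = 2, alpha = 0.2745
Iteration 1: beta = 0.0, y = 3.6854 + 0.0*(3.6854 - 3.6854) = 3.6854
  grad(y) = 0.3708, v = y - alpha*grad = 3.5836
  prox(v) = soft_thresh(3.5836, 0.3376) = 3.246
Iteration 2: beta = 0.3333, y = 3.246 + 0.3333*(3.246 - 3.6854) = 3.0995
  grad(y) = -0.801, v = y - alpha*grad = 3.3194
  prox(v) = soft_thresh(3.3194, 0.3376) = 2.9817
Iteration 3: beta = 0.5, y = 2.9817 + 0.5*(2.9817 - 3.246) = 2.8496
  grad(y) = -1.3008, v = y - alpha*grad = 3.2067
  prox(v) = soft_thresh(3.2067, 0.3376) = 2.869
f(x_3) = 1*2.869^2 - 7*2.869 + 1.23*|2.869| = -8.323


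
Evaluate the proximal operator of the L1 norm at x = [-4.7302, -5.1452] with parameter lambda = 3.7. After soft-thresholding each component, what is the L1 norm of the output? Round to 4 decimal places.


Soft-thresholding with lambda = 3.7:
prox(-4.7302) = sign(-4.7302)*max(|-4.7302| - 3.7, 0) = -1.0302
prox(-5.1452) = sign(-5.1452)*max(|-5.1452| - 3.7, 0) = -1.4452
prox(x) = [-1.0302, -1.4452]
||prox(x)||_1 = 1.0302 + 1.4452 = 2.4754


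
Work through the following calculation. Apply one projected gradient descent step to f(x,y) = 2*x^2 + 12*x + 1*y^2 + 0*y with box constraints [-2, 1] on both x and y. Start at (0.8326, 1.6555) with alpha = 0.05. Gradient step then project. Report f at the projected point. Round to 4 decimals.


Step 1: Compute gradient at (0.8326, 1.6555).
grad_x = 2*2*0.8326 + 12 = 15.3304
grad_y = 2*1*1.6555 + 0 = 3.311
Step 2: Gradient step.
x_raw = 0.8326 - 0.05*15.3304 = 0.0661
y_raw = 1.6555 - 0.05*3.311 = 1.49
Step 3: Project onto [-2, 1].
x_proj = clip(0.0661) = 0.0661
y_proj = clip(1.49) = 1.0
Step 4: Evaluate f.
f(0.0661, 1.0) = 1.8017


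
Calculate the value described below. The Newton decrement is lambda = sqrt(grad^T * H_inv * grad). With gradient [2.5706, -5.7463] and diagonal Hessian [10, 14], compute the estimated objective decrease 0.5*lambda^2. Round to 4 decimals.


Step 1: H is diagonal, so H^(-1) * g = [0.2571, -0.4105].
Step 2: g^T H^(-1) g = sum_i g_i^2 / H_ii
  = (2.5706)^2/10 + (-5.7463)^2/14
  = 0.6608 + 2.3586 = 3.0194
Step 3: Objective decrease = 0.5 * g^T H^(-1) g = 1.5097


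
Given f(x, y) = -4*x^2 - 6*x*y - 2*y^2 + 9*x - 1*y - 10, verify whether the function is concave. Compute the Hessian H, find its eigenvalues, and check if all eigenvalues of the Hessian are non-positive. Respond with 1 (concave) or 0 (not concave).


The Hessian of f(x,y) = -4*x^2 - 6*x*y - 2*y^2 + 9*x - 1*y - 10 is:
H = [[-8, -6], [-6, -4]]
Trace = -8 - 4 = -12
Determinant = -8*-4 - (-6)^2 = -4
Discriminant = (-12)^2 - 4*-4 = 160.0
Eigenvalues: lambda_1 = -12.3246, lambda_2 = 0.3246
The function is not concave.

0


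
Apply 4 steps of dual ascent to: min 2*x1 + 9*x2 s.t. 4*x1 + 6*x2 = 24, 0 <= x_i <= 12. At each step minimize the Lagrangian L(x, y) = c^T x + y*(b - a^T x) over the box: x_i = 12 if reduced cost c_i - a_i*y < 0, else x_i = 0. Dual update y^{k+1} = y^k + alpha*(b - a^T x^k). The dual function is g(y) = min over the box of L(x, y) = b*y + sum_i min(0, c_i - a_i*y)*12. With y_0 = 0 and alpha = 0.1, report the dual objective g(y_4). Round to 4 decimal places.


Dual ascent for LP: min 2*x1 + 9*x2, 4*x1 + 6*x2 = 24, 0 <= x_i <= 12
Step 1: y^k = 0.0, reduced costs: (2.0, 9.0)
  x^k = (0.0, 0.0), subgradient = b - a^T x = 24.0
  y^{k+1} = 0.0 + 0.1*24.0 = 2.4
Step 2: y^k = 2.4, reduced costs: (-7.6, -5.4)
  x^k = (12.0, 12.0), subgradient = b - a^T x = -96.0
  y^{k+1} = 2.4 + 0.1*-96.0 = -7.2
Step 3: y^k = -7.2, reduced costs: (30.8, 52.2)
  x^k = (0.0, 0.0), subgradient = b - a^T x = 24.0
  y^{k+1} = -7.2 + 0.1*24.0 = -4.8
Step 4: y^k = -4.8, reduced costs: (21.2, 37.8)
  x^k = (0.0, 0.0), subgradient = b - a^T x = 24.0
  y^{k+1} = -4.8 + 0.1*24.0 = -2.4
Dual objective at y_4 = -2.4: reduced costs (11.6, 23.4), box minimizer x = (0.0, 0.0)
g(y_4) = b*y + (c1 - a1*y)*x1 + (c2 - a2*y)*x2 = 24*(-2.4) + 11.6*0.0 + 23.4*0.0 = -57.6 + 0.0 + 0.0 = -57.6


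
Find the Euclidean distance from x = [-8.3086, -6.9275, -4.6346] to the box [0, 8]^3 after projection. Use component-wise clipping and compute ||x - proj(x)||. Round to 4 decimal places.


Project each component onto [0, 8].
clip(-8.3086) = 0.0, clip(-6.9275) = 0.0, clip(-4.6346) = 0.0
Projection = [0.0, 0.0, 0.0]
Squared diffs: [69.0328, 47.9903, 21.4795]
Distance = sqrt(138.5026) = 11.7687


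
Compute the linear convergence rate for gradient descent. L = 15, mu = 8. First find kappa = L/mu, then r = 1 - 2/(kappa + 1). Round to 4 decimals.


Step 1: Compute the condition number.
kappa = L/mu = 15/8 = 1.875
Step 2: Compute the convergence rate.
r = 1 - 2/(kappa + 1) = 1 - 2*mu/(L + mu) = (L - mu)/(L + mu) = 7/23 = 0.3043


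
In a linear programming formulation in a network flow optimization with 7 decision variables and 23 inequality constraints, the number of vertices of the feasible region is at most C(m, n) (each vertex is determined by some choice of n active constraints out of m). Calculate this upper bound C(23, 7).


Each vertex corresponds to some choice of n active constraints out of m, so the number of vertices is at most C(m, n) = m! / (n!(m-n)!).
m = 23, n = 7
Numerator: 23 * 22 * 21 * 20 * 19 * 18 * 17
Denominator: 7! = 5040
C(23, 7) = 245157


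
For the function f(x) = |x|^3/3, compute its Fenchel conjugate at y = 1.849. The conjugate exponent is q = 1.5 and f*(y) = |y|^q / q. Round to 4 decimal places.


The conjugate exponent q satisfies 1/p + 1/q = 1.
p = 3, so q = 3/(3 - 1) = 1.5
|y|^q = 1.849^1.5 = 2.5142
f*(1.849) = 2.5142 / 1.5 = 1.6762


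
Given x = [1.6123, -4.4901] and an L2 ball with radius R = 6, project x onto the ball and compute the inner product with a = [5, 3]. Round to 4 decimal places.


Step 1: Compute ||x|| (intermediates to 6 decimals).
||x|| = sqrt(1.6123^2 + (-4.4901)^2) = 4.770798
Step 2: Project.
Since ||x|| <= R, proj = x (no scaling needed).
proj(x) = [1.6123, -4.4901]
Step 3: Dot product.
a^T * proj(x) = 5*1.6123 + 3*(-4.4901) = -5.4088


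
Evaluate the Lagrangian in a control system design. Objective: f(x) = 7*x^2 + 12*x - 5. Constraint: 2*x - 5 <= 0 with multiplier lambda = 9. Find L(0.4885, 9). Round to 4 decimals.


Step 1: Evaluate f(x).
f(0.4885) = 7*0.4885^2 + 12*0.4885 - 5 = 2.5324
Step 2: Evaluate g(x).
g(0.4885) = 2*0.4885 - 5 = -4.023
Step 3: Compute Lagrangian.
L = 2.5324 + 9*-4.023 = -33.6746


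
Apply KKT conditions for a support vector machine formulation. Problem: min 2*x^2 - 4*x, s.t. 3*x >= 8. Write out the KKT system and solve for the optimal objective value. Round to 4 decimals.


Step 1: Try lambda = 0 (constraint inactive).
x_unc = 4/(2*2) = 1.0
Check: 3*1.0 = 3.0 < 8 -- violated!
Step 2: Constraint must be active: 3*x = 8
x* = 8/3 = 2.6667 (rounded; the exact value 8/3 is used below)
lambda = (2*2*(8/3) - 4)/3 = 2.2222
Step 3: Compute optimal value.
f(x*) = 2*(8/3)^2 - 4*(8/3) = 3.5556


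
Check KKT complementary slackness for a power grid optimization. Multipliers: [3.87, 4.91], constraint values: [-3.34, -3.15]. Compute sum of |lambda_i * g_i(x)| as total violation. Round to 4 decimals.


KKT complementary slackness check:
lambda_1 * g_1 = 3.87 * -3.34 = -12.9258
lambda_2 * g_2 = 4.91 * -3.15 = -15.4665
Total violation = 12.9258 + 15.4665 = 28.3923


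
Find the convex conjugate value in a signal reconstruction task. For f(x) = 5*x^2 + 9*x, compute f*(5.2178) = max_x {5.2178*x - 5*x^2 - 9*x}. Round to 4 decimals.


f*(y) = sup_x {y*x - a*x^2 - b*x} = sup_x {(y-b)*x - a*x^2}
FOC: (y - b) - 2a*x = 0 => x* = (y - b)/(2a)
x* = (5.2178 - 9)/(2*5) = -0.3782
f*(5.2178) = (y-b)^2/(4a) = (5.2178 - 9)^2/(4*5)
= 14.305/20 = 0.7153


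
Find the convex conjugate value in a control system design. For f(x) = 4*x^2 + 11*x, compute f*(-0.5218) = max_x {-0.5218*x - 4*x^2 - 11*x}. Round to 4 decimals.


f*(y) = sup_x {y*x - a*x^2 - b*x} = sup_x {(y-b)*x - a*x^2}
FOC: (y - b) - 2a*x = 0 => x* = (y - b)/(2a)
x* = (-0.5218 - 11)/(2*4) = -1.4402
f*(-0.5218) = (y-b)^2/(4a) = (-0.5218 - 11)^2/(4*4)
= 132.7519/16 = 8.297


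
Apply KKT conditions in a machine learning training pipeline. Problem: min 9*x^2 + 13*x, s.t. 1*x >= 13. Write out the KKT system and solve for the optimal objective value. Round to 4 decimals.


Step 1: Try lambda = 0 (constraint inactive).
x_unc = -13/(2*9) = -0.7222
Check: 1*-0.7222 = -0.7222 < 13 -- violated!
Step 2: Constraint must be active: 1*x = 13
x* = 13/1 = 13.0
lambda = (2*9*13.0 + 13)/1 = 247.0
Step 3: Compute optimal value.
f(x*) = 9*13.0^2 + 13*13.0 = 1690.0


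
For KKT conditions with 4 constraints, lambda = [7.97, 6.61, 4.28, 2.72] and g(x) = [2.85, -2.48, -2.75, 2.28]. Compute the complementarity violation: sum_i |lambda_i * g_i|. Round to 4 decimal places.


KKT complementary slackness check:
lambda_1 * g_1 = 7.97 * 2.85 = 22.7145
lambda_2 * g_2 = 6.61 * -2.48 = -16.3928
lambda_3 * g_3 = 4.28 * -2.75 = -11.77
lambda_4 * g_4 = 2.72 * 2.28 = 6.2016
Total violation = 22.7145 + 16.3928 + 11.77 + 6.2016 = 57.0789


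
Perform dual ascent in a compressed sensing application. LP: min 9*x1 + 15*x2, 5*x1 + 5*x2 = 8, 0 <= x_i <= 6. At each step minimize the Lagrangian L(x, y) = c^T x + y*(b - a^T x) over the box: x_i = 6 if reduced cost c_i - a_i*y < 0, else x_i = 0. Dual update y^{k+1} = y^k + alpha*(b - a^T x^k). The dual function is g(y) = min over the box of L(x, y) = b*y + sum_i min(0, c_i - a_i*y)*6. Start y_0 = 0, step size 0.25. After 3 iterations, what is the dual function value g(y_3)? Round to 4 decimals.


Dual ascent for LP: min 9*x1 + 15*x2, 5*x1 + 5*x2 = 8, 0 <= x_i <= 6
Step 1: y^k = 0.0, reduced costs: (9.0, 15.0)
  x^k = (0.0, 0.0), subgradient = b - a^T x = 8.0
  y^{k+1} = 0.0 + 0.25*8.0 = 2.0
Step 2: y^k = 2.0, reduced costs: (-1.0, 5.0)
  x^k = (6.0, 0.0), subgradient = b - a^T x = -22.0
  y^{k+1} = 2.0 + 0.25*-22.0 = -3.5
Step 3: y^k = -3.5, reduced costs: (26.5, 32.5)
  x^k = (0.0, 0.0), subgradient = b - a^T x = 8.0
  y^{k+1} = -3.5 + 0.25*8.0 = -1.5
Dual objective at y_3 = -1.5: reduced costs (16.5, 22.5), box minimizer x = (0.0, 0.0)
g(y_3) = b*y + (c1 - a1*y)*x1 + (c2 - a2*y)*x2 = 8*(-1.5) + 16.5*0.0 + 22.5*0.0 = -12.0 + 0.0 + 0.0 = -12.0


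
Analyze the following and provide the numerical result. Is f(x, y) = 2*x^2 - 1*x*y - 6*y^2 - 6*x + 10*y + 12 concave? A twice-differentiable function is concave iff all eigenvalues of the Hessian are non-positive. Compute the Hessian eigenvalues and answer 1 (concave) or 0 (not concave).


The Hessian of f(x,y) = 2*x^2 - 1*x*y - 6*y^2 - 6*x + 10*y + 12 is:
H = [[4, -1], [-1, -12]]
Trace = 4 - 12 = -8
Determinant = 4*-12 - (-1)^2 = -49
Discriminant = (-8)^2 - 4*-49 = 260.0
Eigenvalues: lambda_1 = -12.0623, lambda_2 = 4.0623
The function is not concave.

0


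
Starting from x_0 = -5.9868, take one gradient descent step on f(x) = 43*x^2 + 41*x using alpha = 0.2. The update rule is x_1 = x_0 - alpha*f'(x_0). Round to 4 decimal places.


We compute the gradient at x_0 and apply the update.
f'(x) = 86*x + 41
f'(-5.9868) = 86*-5.9868 + 41 = -473.8648
x_1 = -5.9868 - 0.2*-473.8648 = 88.7862


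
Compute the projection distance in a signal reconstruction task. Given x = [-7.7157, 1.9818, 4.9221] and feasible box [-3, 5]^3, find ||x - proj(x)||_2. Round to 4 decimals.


Project each component onto [-3, 5].
clip(-7.7157) = -3.0, clip(1.9818) = 1.9818, clip(4.9221) = 4.9221
Projection = [-3.0, 1.9818, 4.9221]
Squared diffs: [22.2378, 0.0, 0.0]
Distance = sqrt(22.2378) = 4.7157


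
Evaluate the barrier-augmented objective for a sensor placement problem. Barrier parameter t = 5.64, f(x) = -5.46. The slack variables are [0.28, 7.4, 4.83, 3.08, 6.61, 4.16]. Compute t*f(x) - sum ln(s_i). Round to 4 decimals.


Step 1: Compute log-barrier.
ln values: [-1.273, 2.0015, 1.5748, 1.1249, 1.8886, 1.4255]
phi = -(-1.273 + 2.0015 + 1.5748 + 1.1249 + 1.8886 + 1.4255) = -6.7424
Step 2: Compute augmented objective.
t*f(x) = 5.64*-5.46 = -30.7944
Total = -30.7944 - 6.7424 = -37.5368


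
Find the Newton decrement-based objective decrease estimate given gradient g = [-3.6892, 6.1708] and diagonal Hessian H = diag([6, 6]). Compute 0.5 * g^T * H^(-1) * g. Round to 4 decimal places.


Step 1: H is diagonal, so H^(-1) * g = [-0.6149, 1.0285].
Step 2: g^T H^(-1) g = sum_i g_i^2 / H_ii
  = (-3.6892)^2/6 + (6.1708)^2/6
  = 2.2684 + 6.3465 = 8.6148
Step 3: Objective decrease = 0.5 * g^T H^(-1) g = 4.3074


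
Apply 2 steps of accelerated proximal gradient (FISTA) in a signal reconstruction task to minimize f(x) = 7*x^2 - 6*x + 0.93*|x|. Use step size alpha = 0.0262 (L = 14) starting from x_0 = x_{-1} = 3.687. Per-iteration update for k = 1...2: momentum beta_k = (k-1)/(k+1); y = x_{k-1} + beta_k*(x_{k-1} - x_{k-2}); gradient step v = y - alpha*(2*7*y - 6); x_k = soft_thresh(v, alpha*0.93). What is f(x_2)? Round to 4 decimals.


FISTA on f(x) = 7*x^2 - 6*x + 0.93*|x|
L = 14, alpha = 0.0262
Iteration 1: beta = 0.0, y = 3.687 + 0.0*(3.687 - 3.687) = 3.687
  grad(y) = 45.618, v = y - alpha*grad = 2.4918
  prox(v) = soft_thresh(2.4918, 0.0244) = 2.4674
Iteration 2: beta = 0.3333, y = 2.4674 + 0.3333*(2.4674 - 3.687) = 2.0609
  grad(y) = 22.8529, v = y - alpha*grad = 1.4622
  prox(v) = soft_thresh(1.4622, 0.0244) = 1.4378
f(x_2) = 7*1.4378^2 - 6*1.4378 + 0.93*|1.4378| = 7.1814


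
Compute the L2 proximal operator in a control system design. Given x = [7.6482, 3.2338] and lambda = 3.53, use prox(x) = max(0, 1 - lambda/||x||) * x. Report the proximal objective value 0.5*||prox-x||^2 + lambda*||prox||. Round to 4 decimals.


Step 1: Compute ||x||.
||x|| = 8.3038
Step 2: Compute scaling factor.
scale = max(0, 1 - 3.53/8.3038) = 0.5749
Step 3: prox(x) = [4.3969, 1.8591]
||prox(x)|| = 4.7738
Step 4: Proximal objective.
0.5*||prox-x||^2 = 6.2305
lambda*||prox|| = 16.8515
Total = 23.0818


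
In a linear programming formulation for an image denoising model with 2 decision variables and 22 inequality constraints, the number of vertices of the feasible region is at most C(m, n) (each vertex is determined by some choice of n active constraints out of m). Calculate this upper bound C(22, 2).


Each vertex corresponds to some choice of n active constraints out of m, so the number of vertices is at most C(m, n) = m! / (n!(m-n)!).
m = 22, n = 2
Numerator: 22 * 21
Denominator: 2! = 2
C(22, 2) = 231


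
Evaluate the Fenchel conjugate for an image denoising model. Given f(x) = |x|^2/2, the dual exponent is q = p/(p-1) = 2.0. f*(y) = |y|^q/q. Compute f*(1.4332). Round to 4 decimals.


The conjugate exponent q satisfies 1/p + 1/q = 1.
p = 2, so q = 2/(2 - 1) = 2.0
|y|^q = 1.4332^2.0 = 2.0541
f*(1.4332) = 2.0541 / 2.0 = 1.027


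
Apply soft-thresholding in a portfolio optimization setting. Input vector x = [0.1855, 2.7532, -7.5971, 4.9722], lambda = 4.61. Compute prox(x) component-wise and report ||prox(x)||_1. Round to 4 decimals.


Soft-thresholding with lambda = 4.61:
prox(0.1855) = sign(0.1855)*max(|0.1855| - 4.61, 0) = 0.0
prox(2.7532) = sign(2.7532)*max(|2.7532| - 4.61, 0) = 0.0
prox(-7.5971) = sign(-7.5971)*max(|-7.5971| - 4.61, 0) = -2.9871
prox(4.9722) = sign(4.9722)*max(|4.9722| - 4.61, 0) = 0.3622
prox(x) = [0.0, 0.0, -2.9871, 0.3622]
||prox(x)||_1 = 0.0 + 0.0 + 2.9871 + 0.3622 = 3.3493


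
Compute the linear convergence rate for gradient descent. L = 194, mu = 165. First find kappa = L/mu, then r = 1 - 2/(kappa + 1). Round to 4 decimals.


Step 1: Compute the condition number.
kappa = L/mu = 194/165 = 1.1758
Step 2: Compute the convergence rate.
r = 1 - 2/(kappa + 1) = 1 - 2*mu/(L + mu) = (L - mu)/(L + mu) = 29/359 = 0.0808


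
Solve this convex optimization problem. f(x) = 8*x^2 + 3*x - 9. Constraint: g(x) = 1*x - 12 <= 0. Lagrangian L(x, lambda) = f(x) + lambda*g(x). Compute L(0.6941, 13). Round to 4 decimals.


Step 1: Evaluate f(x).
f(0.6941) = 8*0.6941^2 + 3*0.6941 - 9 = -3.0635
Step 2: Evaluate g(x).
g(0.6941) = 1*0.6941 - 12 = -11.3059
Step 3: Compute Lagrangian.
L = -3.0635 + 13*-11.3059 = -150.0402


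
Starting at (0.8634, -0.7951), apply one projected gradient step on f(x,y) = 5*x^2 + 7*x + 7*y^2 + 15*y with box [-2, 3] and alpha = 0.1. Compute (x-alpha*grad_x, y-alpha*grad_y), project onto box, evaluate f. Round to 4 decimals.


Step 1: Compute gradient at (0.8634, -0.7951).
grad_x = 2*5*0.8634 + 7 = 15.634
grad_y = 2*7*-0.7951 + 15 = 3.8686
Step 2: Gradient step.
x_raw = 0.8634 - 0.1*15.634 = -0.7
y_raw = -0.7951 - 0.1*3.8686 = -1.182
Step 3: Project onto [-2, 3].
x_proj = clip(-0.7) = -0.7
y_proj = clip(-1.182) = -1.182
Step 4: Evaluate f.
f(-0.7, -1.182) = -10.4002


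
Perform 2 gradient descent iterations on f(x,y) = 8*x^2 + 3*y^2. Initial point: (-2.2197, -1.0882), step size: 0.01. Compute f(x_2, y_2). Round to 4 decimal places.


Gradient descent on f(x,y) = 8*x^2 + 3*y^2.
Starting point: (-2.2197, -1.0882), alpha = 0.01
Step 1: grad_x = 2*8*-2.2197 = -35.5152, grad_y = 2*3*-1.0882 = -6.5292
  x_1 = -2.2197 - 0.01*-35.5152 = -1.8645
  y_1 = -1.0882 - 0.01*-6.5292 = -1.0229
Step 2: grad_x = 2*8*-1.8645 = -29.8328, grad_y = 2*3*-1.0229 = -6.1374
  x_2 = -1.8645 - 0.01*-29.8328 = -1.5662
  y_2 = -1.0229 - 0.01*-6.1374 = -0.9615
f(-1.5662, -0.9615) = 8*(-1.5662)^2 + 3*(-0.9615)^2 = 22.398


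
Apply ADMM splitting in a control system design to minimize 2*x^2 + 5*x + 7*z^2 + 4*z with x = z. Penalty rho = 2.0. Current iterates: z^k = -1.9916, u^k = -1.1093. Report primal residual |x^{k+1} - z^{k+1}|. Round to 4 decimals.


ADMM iteration with rho = 2.0, z^k = -1.9916, u^k = -1.1093
Step 1: x-update.
Minimize 2*x^2 + 5*x + (2.0/2)*(x + 1.9916 - 1.1093)^2
FOC: (2*2 + 2.0)*x = -5 + 2.0*(-1.9916 + 1.1093)
x^{k+1} = -1.1274
Step 2: z-update.
Minimize 7*z^2 + 4*z + (2.0/2)*(-1.1274 - z - 1.1093)^2
FOC: (2*7 + 2.0)*z = -4 + 2.0*(-1.1274 - 1.1093)
z^{k+1} = -0.5296
Step 3: u-update.
u^{k+1} = -1.1093 - 1.1274 + 0.5296 = -1.7071
Step 4: Primal residual = |-1.1274 + 0.5296| = 0.5978


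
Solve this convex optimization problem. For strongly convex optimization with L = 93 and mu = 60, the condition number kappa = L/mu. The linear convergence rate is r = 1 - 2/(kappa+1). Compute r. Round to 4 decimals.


Step 1: Compute the condition number.
kappa = L/mu = 93/60 = 1.55
Step 2: Compute the convergence rate.
r = 1 - 2/(kappa + 1) = 1 - 2*mu/(L + mu) = (L - mu)/(L + mu) = 33/153 = 0.2157


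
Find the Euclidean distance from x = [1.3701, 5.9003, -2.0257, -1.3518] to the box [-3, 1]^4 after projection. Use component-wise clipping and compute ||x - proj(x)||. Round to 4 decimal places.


Project each component onto [-3, 1].
clip(1.3701) = 1.0, clip(5.9003) = 1.0, clip(-2.0257) = -2.0257, clip(-1.3518) = -1.3518
Projection = [1.0, 1.0, -2.0257, -1.3518]
Squared diffs: [0.137, 24.0129, 0.0, 0.0]
Distance = sqrt(24.1499) = 4.9143


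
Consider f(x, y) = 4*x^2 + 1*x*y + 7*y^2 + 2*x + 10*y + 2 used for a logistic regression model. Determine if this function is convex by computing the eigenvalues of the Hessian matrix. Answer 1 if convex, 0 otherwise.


The Hessian of f(x,y) = 4*x^2 + 1*x*y + 7*y^2 + 2*x + 10*y + 2 is:
H = [[8, 1], [1, 14]]
Trace = 8 + 14 = 22
Determinant = 8*14 - (1)^2 = 111
Discriminant = (22)^2 - 4*111 = 40.0
Eigenvalues: lambda_1 = 7.8377, lambda_2 = 14.1623
The function is convex.

1


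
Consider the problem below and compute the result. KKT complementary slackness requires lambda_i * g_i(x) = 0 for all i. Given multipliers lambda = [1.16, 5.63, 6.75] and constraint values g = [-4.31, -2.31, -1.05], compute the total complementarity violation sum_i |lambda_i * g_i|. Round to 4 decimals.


KKT complementary slackness check:
lambda_1 * g_1 = 1.16 * -4.31 = -4.9996
lambda_2 * g_2 = 5.63 * -2.31 = -13.0053
lambda_3 * g_3 = 6.75 * -1.05 = -7.0875
Total violation = 4.9996 + 13.0053 + 7.0875 = 25.0924
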